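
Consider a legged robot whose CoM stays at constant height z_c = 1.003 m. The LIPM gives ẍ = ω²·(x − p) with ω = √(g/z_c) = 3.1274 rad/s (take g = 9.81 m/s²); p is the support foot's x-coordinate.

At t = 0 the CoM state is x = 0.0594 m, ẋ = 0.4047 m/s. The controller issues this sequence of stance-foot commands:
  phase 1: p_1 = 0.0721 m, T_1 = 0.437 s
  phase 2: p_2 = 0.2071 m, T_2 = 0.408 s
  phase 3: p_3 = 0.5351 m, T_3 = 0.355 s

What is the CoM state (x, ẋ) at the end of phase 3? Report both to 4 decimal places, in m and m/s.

phase 1: p=0.0721, T=0.437, ωT=1.366674, cosh=2.088618, sinh=1.833665; start (x,ẋ)=(0.059400, 0.404700) → end (x,ẋ)=(0.282859, 0.772434)
phase 2: p=0.2071, T=0.408, ωT=1.275979, cosh=1.930682, sinh=1.651525; start (x,ẋ)=(0.282859, 0.772434) → end (x,ẋ)=(0.761276, 1.882620)
phase 3: p=0.5351, T=0.355, ωT=1.110227, cosh=1.682266, sinh=1.352782; start (x,ẋ)=(0.761276, 1.882620) → end (x,ẋ)=(1.729930, 4.123947)

x = 1.7299, ẋ = 4.1239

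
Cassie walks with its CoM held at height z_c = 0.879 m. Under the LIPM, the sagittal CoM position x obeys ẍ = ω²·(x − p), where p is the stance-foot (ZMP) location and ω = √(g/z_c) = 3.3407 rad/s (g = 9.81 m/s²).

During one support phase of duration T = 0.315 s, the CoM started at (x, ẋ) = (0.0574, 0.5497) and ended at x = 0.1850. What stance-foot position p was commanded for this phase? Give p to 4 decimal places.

ωT = 3.3407·0.315 = 1.052320; cosh(ωT) = 1.606708, sinh(ωT) = 1.257582
x(T) = p + (x₀−p)·cosh(ωT) + (ẋ₀/ω)·sinh(ωT) ⇒ p·(1 − cosh) = x(T) − x₀·cosh − (ẋ₀/ω)·sinh
numerator   = 0.1850 − (0.0574)·1.606708 − (0.5497/3.3407)·1.257582 = -0.114156
denominator = 1 − 1.606708 = -0.606708
p = -0.114156 / -0.606708 = 0.1882

p = 0.1882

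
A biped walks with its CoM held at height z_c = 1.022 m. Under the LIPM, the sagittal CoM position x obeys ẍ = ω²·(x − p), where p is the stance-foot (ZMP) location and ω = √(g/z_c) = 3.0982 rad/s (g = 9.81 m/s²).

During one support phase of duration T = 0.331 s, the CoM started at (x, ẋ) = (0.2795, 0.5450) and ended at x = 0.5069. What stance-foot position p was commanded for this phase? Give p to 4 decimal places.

ωT = 3.0982·0.331 = 1.025504; cosh(ωT) = 1.573558, sinh(ωT) = 1.214943
x(T) = p + (x₀−p)·cosh(ωT) + (ẋ₀/ω)·sinh(ωT) ⇒ p·(1 − cosh) = x(T) − x₀·cosh − (ẋ₀/ω)·sinh
numerator   = 0.5069 − (0.2795)·1.573558 − (0.5450/3.0982)·1.214943 = -0.146628
denominator = 1 − 1.573558 = -0.573558
p = -0.146628 / -0.573558 = 0.2556

p = 0.2556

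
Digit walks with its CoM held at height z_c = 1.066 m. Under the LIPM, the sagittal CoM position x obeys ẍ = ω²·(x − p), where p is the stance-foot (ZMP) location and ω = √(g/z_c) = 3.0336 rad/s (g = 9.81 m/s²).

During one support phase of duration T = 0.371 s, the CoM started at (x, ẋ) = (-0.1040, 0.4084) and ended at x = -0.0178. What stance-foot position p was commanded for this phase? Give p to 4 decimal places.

ωT = 3.0336·0.371 = 1.125466; cosh(ωT) = 1.703076, sinh(ωT) = 1.378575
x(T) = p + (x₀−p)·cosh(ωT) + (ẋ₀/ω)·sinh(ωT) ⇒ p·(1 − cosh) = x(T) − x₀·cosh − (ẋ₀/ω)·sinh
numerator   = -0.0178 − (-0.1040)·1.703076 − (0.4084/3.0336)·1.378575 = -0.026271
denominator = 1 − 1.703076 = -0.703076
p = -0.026271 / -0.703076 = 0.0374

p = 0.0374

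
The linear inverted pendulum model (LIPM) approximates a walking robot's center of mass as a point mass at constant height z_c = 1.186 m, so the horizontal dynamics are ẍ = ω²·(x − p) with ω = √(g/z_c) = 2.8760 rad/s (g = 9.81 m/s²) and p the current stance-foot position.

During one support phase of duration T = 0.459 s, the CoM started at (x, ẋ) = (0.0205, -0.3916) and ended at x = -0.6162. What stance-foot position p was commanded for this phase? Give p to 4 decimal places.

p = 0.4184

ωT = 2.8760·0.459 = 1.320084; cosh(ωT) = 2.005424, sinh(ωT) = 1.738311
x(T) = p + (x₀−p)·cosh(ωT) + (ẋ₀/ω)·sinh(ωT) ⇒ p·(1 − cosh) = x(T) − x₀·cosh − (ẋ₀/ω)·sinh
numerator   = -0.6162 − (0.0205)·2.005424 − (-0.3916/2.8760)·1.738311 = -0.420620
denominator = 1 − 2.005424 = -1.005424
p = -0.420620 / -1.005424 = 0.4184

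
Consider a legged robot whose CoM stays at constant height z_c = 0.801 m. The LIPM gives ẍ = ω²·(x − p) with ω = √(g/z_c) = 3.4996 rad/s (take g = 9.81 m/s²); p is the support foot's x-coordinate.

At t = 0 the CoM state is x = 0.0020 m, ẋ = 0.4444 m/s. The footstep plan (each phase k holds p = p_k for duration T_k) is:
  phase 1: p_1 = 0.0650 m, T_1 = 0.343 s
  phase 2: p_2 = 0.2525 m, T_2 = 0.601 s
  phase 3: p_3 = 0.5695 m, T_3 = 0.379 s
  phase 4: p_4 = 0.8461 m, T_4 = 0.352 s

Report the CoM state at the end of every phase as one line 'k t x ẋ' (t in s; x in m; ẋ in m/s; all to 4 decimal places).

phase 1: p=0.0650, T=0.343, ωT=1.200363, cosh=1.811203, sinh=1.510118; start (x,ẋ)=(0.002000, 0.444400) → end (x,ẋ)=(0.142658, 0.471956)
phase 2: p=0.2525, T=0.601, ωT=2.103260, cosh=4.157445, sinh=4.035387; start (x,ẋ)=(0.142658, 0.471956) → end (x,ẋ)=(0.340050, 0.410915)
phase 3: p=0.5695, T=0.379, ωT=1.326348, cosh=2.016353, sinh=1.750908; start (x,ẋ)=(0.340050, 0.410915) → end (x,ẋ)=(0.312435, -0.577402)
phase 4: p=0.8461, T=0.352, ωT=1.231859, cosh=1.859673, sinh=1.567923; start (x,ẋ)=(0.312435, -0.577402) → end (x,ẋ)=(-0.405036, -4.002056)

1 0.3430 0.1427 0.4720
2 0.9440 0.3400 0.4109
3 1.3230 0.3124 -0.5774
4 1.6750 -0.4050 -4.0021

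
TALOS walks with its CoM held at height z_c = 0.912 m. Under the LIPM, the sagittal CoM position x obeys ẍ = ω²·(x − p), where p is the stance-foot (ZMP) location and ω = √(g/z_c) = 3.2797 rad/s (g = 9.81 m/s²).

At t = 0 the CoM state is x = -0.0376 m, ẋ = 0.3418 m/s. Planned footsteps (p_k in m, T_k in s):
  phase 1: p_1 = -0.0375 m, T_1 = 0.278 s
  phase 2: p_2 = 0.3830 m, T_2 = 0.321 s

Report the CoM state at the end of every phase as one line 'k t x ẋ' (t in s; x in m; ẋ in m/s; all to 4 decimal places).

phase 1: p=-0.0375, T=0.278, ωT=0.911757, cosh=1.445254, sinh=1.043436; start (x,ẋ)=(-0.037600, 0.341800) → end (x,ẋ)=(0.071099, 0.493646)
phase 2: p=0.3830, T=0.321, ωT=1.052784, cosh=1.607291, sinh=1.258326; start (x,ẋ)=(0.071099, 0.493646) → end (x,ẋ)=(0.071082, -0.493762)

1 0.2780 0.0711 0.4936
2 0.5990 0.0711 -0.4938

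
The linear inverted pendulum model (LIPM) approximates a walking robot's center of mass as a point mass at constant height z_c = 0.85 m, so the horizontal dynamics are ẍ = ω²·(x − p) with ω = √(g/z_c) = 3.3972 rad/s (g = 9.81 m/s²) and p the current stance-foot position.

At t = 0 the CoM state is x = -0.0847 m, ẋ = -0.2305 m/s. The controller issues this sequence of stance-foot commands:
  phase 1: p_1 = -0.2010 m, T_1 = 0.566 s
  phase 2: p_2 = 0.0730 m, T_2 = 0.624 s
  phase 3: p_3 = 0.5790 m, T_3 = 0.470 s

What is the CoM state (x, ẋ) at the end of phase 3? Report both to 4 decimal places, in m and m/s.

x = 0.4561, ẋ = -0.0488

phase 1: p=-0.2010, T=0.566, ωT=1.922815, cosh=3.493191, sinh=3.346997; start (x,ẋ)=(-0.084700, -0.230500) → end (x,ẋ)=(-0.021836, 0.517199)
phase 2: p=0.0730, T=0.624, ωT=2.119853, cosh=4.224980, sinh=4.104931; start (x,ẋ)=(-0.021836, 0.517199) → end (x,ẋ)=(0.297267, 0.862648)
phase 3: p=0.5790, T=0.470, ωT=1.596684, cosh=2.569601, sinh=2.367034; start (x,ẋ)=(0.297267, 0.862648) → end (x,ẋ)=(0.456118, -0.048833)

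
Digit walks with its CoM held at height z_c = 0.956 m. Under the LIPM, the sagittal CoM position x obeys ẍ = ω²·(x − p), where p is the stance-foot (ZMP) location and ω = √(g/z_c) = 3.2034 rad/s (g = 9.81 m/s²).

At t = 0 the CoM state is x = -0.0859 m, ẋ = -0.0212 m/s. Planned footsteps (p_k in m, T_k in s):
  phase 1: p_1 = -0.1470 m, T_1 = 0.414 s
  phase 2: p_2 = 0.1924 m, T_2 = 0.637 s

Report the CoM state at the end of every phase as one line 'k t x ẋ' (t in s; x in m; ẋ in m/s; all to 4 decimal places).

1 0.4140 -0.0354 0.2999
2 1.0510 -0.3447 -1.5869

phase 1: p=-0.1470, T=0.414, ωT=1.326208, cosh=2.016107, sinh=1.750625; start (x,ẋ)=(-0.085900, -0.021200) → end (x,ẋ)=(-0.035401, 0.299904)
phase 2: p=0.1924, T=0.637, ωT=2.040566, cosh=3.912458, sinh=3.782503; start (x,ẋ)=(-0.035401, 0.299904) → end (x,ẋ)=(-0.344743, -1.586878)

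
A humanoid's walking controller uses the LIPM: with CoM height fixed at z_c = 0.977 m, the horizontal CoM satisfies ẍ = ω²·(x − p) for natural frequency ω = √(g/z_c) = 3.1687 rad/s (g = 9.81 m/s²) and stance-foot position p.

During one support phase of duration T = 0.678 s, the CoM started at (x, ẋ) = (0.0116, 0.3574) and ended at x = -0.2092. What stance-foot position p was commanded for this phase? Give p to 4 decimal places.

p = 0.2202

ωT = 3.1687·0.678 = 2.148379; cosh(ωT) = 4.343812, sinh(ωT) = 4.227139
x(T) = p + (x₀−p)·cosh(ωT) + (ẋ₀/ω)·sinh(ωT) ⇒ p·(1 − cosh) = x(T) − x₀·cosh − (ẋ₀/ω)·sinh
numerator   = -0.2092 − (0.0116)·4.343812 − (0.3574/3.1687)·4.227139 = -0.736370
denominator = 1 − 4.343812 = -3.343812
p = -0.736370 / -3.343812 = 0.2202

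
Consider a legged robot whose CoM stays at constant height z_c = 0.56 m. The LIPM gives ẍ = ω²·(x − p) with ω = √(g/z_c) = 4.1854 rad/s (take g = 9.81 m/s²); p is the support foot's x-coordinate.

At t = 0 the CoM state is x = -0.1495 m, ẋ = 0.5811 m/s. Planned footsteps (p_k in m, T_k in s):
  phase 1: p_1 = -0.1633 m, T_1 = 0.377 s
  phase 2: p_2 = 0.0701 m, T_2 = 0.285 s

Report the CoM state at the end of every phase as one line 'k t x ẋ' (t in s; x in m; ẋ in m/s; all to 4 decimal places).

1 0.3770 0.1935 1.6016
2 0.6620 0.8649 3.6559

phase 1: p=-0.1633, T=0.377, ωT=1.577896, cosh=2.525580, sinh=2.319171; start (x,ẋ)=(-0.149500, 0.581100) → end (x,ẋ)=(0.193546, 1.601566)
phase 2: p=0.0701, T=0.285, ωT=1.192839, cosh=1.799893, sinh=1.496534; start (x,ẋ)=(0.193546, 1.601566) → end (x,ẋ)=(0.864947, 3.655864)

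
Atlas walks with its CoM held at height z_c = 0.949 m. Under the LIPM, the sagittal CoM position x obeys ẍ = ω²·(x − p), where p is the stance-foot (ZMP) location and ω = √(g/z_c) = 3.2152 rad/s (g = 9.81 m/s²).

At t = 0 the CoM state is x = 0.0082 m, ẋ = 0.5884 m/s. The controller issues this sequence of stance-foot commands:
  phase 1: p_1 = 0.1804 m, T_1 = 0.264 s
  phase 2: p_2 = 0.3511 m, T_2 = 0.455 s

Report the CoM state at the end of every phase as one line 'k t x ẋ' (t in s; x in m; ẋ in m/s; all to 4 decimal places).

phase 1: p=0.1804, T=0.264, ωT=0.848813, cosh=1.382397, sinh=0.954474; start (x,ẋ)=(0.008200, 0.588400) → end (x,ẋ)=(0.117026, 0.284951)
phase 2: p=0.3511, T=0.455, ωT=1.462916, cosh=2.275047, sinh=2.043487; start (x,ẋ)=(0.117026, 0.284951) → end (x,ẋ)=(-0.000324, -0.889645)

1 0.2640 0.1170 0.2850
2 0.7190 -0.0003 -0.8896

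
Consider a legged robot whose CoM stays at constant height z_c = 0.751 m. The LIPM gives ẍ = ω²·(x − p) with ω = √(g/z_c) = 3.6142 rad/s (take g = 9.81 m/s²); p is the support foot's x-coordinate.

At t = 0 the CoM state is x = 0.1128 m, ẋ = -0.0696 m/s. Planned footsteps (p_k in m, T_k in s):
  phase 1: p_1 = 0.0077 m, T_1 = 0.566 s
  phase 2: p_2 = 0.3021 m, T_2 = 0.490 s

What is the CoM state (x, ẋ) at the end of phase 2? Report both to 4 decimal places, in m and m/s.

x = 1.3641, ẋ = 4.0096

phase 1: p=0.0077, T=0.566, ωT=2.045637, cosh=3.931691, sinh=3.802394; start (x,ẋ)=(0.112800, -0.069600) → end (x,ẋ)=(0.347697, 1.170703)
phase 2: p=0.3021, T=0.490, ωT=1.770958, cosh=3.023325, sinh=2.853155; start (x,ẋ)=(0.347697, 1.170703) → end (x,ẋ)=(1.364140, 4.009602)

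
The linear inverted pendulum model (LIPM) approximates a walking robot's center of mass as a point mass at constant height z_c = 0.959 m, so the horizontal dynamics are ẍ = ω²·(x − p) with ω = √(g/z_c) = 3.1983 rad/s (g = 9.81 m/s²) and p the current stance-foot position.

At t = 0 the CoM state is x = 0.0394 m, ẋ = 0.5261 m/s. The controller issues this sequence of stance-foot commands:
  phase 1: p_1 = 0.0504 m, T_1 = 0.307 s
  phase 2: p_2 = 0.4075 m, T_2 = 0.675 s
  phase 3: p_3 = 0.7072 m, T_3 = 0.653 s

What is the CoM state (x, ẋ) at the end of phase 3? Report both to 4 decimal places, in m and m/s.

phase 1: p=0.0504, T=0.307, ωT=0.981878, cosh=1.522036, sinh=1.147429; start (x,ẋ)=(0.039400, 0.526100) → end (x,ẋ)=(0.222402, 0.760375)
phase 2: p=0.4075, T=0.675, ωT=2.158853, cosh=4.388325, sinh=4.272868; start (x,ẋ)=(0.222402, 0.760375) → end (x,ẋ)=(0.611078, 0.807245)
phase 3: p=0.7072, T=0.653, ωT=2.088490, cosh=4.098295, sinh=3.974421; start (x,ẋ)=(0.611078, 0.807245) → end (x,ẋ)=(1.316401, 2.086486)

x = 1.3164, ẋ = 2.0865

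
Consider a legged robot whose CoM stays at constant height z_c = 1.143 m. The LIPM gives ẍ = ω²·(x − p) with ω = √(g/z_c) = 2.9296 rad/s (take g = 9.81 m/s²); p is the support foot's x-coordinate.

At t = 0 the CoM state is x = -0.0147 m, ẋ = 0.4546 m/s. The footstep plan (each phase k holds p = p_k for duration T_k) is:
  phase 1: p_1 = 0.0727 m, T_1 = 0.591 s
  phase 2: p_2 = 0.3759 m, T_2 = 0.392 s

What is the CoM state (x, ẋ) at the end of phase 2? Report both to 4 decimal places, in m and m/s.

phase 1: p=0.0727, T=0.591, ωT=1.731394, cosh=2.912779, sinh=2.735741; start (x,ẋ)=(-0.014700, 0.454600) → end (x,ẋ)=(0.242641, 0.623671)
phase 2: p=0.3759, T=0.392, ωT=1.148403, cosh=1.735148, sinh=1.418006; start (x,ẋ)=(0.242641, 0.623671) → end (x,ẋ)=(0.446550, 0.528579)

x = 0.4465, ẋ = 0.5286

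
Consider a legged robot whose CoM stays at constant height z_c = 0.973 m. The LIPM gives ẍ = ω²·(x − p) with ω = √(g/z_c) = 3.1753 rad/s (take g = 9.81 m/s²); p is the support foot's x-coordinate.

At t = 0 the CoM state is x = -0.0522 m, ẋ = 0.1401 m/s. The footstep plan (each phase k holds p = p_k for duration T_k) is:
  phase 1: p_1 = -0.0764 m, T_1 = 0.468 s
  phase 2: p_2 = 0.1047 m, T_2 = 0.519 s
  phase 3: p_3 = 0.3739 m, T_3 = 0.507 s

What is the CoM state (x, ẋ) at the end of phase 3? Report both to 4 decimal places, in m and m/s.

phase 1: p=-0.0764, T=0.468, ωT=1.486040, cosh=2.322914, sinh=2.096647; start (x,ẋ)=(-0.052200, 0.140100) → end (x,ẋ)=(0.072322, 0.486551)
phase 2: p=0.1047, T=0.519, ωT=1.647981, cosh=2.694457, sinh=2.502019; start (x,ẋ)=(0.072322, 0.486551) → end (x,ẋ)=(0.400844, 1.053763)
phase 3: p=0.3739, T=0.507, ωT=1.609877, cosh=2.601054, sinh=2.401142; start (x,ẋ)=(0.400844, 1.053763) → end (x,ẋ)=(1.240833, 2.946327)

x = 1.2408, ẋ = 2.9463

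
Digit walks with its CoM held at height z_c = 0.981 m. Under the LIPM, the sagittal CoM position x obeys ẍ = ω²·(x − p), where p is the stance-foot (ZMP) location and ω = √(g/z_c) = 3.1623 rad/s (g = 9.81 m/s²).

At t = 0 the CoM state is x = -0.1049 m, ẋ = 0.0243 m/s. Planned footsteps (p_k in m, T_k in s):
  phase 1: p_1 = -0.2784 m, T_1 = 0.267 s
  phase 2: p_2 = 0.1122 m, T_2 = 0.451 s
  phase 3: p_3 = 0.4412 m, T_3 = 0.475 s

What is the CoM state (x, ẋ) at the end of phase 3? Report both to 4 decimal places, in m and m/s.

x = -0.0538, ẋ = -1.2796

phase 1: p=-0.2784, T=0.267, ωT=0.844334, cosh=1.378136, sinh=0.948292; start (x,ẋ)=(-0.104900, 0.024300) → end (x,ẋ)=(-0.032006, 0.553778)
phase 2: p=0.1122, T=0.451, ωT=1.426197, cosh=2.201530, sinh=1.961309; start (x,ẋ)=(-0.032006, 0.553778) → end (x,ẋ)=(0.138187, 0.324754)
phase 3: p=0.4412, T=0.475, ωT=1.502093, cosh=2.356870, sinh=2.134207; start (x,ẋ)=(0.138187, 0.324754) → end (x,ẋ)=(-0.053789, -1.279632)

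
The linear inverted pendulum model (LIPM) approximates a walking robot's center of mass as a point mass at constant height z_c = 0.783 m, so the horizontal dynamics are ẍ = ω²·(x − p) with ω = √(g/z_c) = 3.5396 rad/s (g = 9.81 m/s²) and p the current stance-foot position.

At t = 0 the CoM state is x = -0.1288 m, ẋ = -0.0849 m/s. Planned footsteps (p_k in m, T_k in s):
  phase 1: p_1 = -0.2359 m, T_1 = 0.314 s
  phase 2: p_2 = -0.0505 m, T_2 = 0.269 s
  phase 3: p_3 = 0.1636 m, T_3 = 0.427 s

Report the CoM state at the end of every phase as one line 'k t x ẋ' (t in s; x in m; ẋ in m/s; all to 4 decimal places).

1 0.3140 -0.0881 0.3706
2 0.5830 0.0091 0.4052
3 1.0100 0.0431 -0.2164

phase 1: p=-0.2359, T=0.314, ωT=1.111434, cosh=1.683900, sinh=1.354814; start (x,ẋ)=(-0.128800, -0.084900) → end (x,ẋ)=(-0.088051, 0.370635)
phase 2: p=-0.0505, T=0.269, ωT=0.952152, cosh=1.488595, sinh=1.102686; start (x,ẋ)=(-0.088051, 0.370635) → end (x,ẋ)=(0.009066, 0.405163)
phase 3: p=0.1636, T=0.427, ωT=1.511409, cosh=2.376857, sinh=2.156258; start (x,ẋ)=(0.009066, 0.405163) → end (x,ẋ)=(0.043112, -0.216436)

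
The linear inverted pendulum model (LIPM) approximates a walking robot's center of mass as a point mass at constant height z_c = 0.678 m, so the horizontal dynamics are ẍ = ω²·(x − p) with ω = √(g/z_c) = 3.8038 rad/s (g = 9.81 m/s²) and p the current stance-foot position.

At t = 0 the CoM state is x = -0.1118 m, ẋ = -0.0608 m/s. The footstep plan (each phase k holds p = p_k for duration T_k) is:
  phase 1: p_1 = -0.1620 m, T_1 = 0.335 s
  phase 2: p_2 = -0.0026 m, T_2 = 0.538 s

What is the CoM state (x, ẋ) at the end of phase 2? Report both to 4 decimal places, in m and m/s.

phase 1: p=-0.1620, T=0.335, ωT=1.274273, cosh=1.927867, sinh=1.648233; start (x,ẋ)=(-0.111800, -0.060800) → end (x,ẋ)=(-0.091566, 0.197517)
phase 2: p=-0.0026, T=0.538, ωT=2.046444, cosh=3.934762, sinh=3.805569; start (x,ẋ)=(-0.091566, 0.197517) → end (x,ẋ)=(-0.155053, -0.510662)

x = -0.1551, ẋ = -0.5107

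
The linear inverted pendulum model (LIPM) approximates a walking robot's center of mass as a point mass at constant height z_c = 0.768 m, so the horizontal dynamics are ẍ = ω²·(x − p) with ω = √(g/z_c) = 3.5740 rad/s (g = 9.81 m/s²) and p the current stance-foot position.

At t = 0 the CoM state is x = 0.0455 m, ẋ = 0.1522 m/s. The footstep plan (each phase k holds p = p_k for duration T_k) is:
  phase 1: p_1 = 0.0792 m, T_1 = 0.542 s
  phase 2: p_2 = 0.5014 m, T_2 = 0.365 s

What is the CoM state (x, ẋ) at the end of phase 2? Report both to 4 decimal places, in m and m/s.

phase 1: p=0.0792, T=0.542, ωT=1.937108, cosh=3.541388, sinh=3.397268; start (x,ẋ)=(0.045500, 0.152200) → end (x,ẋ)=(0.104529, 0.129819)
phase 2: p=0.5014, T=0.365, ωT=1.304510, cosh=1.978594, sinh=1.707289; start (x,ẋ)=(0.104529, 0.129819) → end (x,ẋ)=(-0.221832, -2.164787)

x = -0.2218, ẋ = -2.1648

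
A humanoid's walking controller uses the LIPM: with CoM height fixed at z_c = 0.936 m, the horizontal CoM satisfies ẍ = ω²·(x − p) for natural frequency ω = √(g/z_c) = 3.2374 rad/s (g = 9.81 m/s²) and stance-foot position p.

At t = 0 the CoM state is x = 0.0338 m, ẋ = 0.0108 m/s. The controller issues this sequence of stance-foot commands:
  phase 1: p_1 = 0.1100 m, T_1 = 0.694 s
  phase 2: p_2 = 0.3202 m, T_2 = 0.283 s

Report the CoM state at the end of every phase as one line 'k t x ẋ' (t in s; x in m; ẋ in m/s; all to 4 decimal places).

1 0.6940 -0.2387 -1.1018
2 0.9770 -0.8475 -3.4972

phase 1: p=0.1100, T=0.694, ωT=2.246756, cosh=4.781373, sinh=4.675631; start (x,ẋ)=(0.033800, 0.010800) → end (x,ẋ)=(-0.238743, -1.101792)
phase 2: p=0.3202, T=0.283, ωT=0.916184, cosh=1.449888, sinh=1.049846; start (x,ẋ)=(-0.238743, -1.101792) → end (x,ẋ)=(-0.847501, -3.497193)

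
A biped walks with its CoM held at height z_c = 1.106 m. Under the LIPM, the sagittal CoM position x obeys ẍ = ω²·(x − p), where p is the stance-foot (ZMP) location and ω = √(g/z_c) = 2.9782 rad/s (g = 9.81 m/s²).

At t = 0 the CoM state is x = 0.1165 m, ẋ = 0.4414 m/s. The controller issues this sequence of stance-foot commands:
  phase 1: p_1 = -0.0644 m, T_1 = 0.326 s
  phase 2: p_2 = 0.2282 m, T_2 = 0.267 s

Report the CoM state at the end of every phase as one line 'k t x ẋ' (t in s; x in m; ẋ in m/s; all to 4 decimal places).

phase 1: p=-0.0644, T=0.326, ωT=0.970893, cosh=1.509523, sinh=1.130779; start (x,ẋ)=(0.116500, 0.441400) → end (x,ẋ)=(0.376266, 1.275518)
phase 2: p=0.2282, T=0.267, ωT=0.795179, cosh=1.333169, sinh=0.881669; start (x,ẋ)=(0.376266, 1.275518) → end (x,ẋ)=(0.803202, 2.089270)

1 0.3260 0.3763 1.2755
2 0.5930 0.8032 2.0893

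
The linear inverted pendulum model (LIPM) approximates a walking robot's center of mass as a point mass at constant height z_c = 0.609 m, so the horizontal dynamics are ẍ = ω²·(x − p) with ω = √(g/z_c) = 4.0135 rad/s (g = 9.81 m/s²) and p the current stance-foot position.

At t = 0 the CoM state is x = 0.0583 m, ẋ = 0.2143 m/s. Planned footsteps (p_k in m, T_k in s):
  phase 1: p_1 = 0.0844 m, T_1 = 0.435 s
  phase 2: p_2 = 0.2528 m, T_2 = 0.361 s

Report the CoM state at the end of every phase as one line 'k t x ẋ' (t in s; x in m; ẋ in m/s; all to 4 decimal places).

1 0.4350 0.1557 0.3417
2 0.7960 0.2059 -0.0164

phase 1: p=0.0844, T=0.435, ωT=1.745872, cosh=2.952696, sinh=2.778203; start (x,ẋ)=(0.058300, 0.214300) → end (x,ẋ)=(0.155676, 0.341739)
phase 2: p=0.2528, T=0.361, ωT=1.448873, cosh=2.246575, sinh=2.011740; start (x,ẋ)=(0.155676, 0.341739) → end (x,ẋ)=(0.205899, -0.016446)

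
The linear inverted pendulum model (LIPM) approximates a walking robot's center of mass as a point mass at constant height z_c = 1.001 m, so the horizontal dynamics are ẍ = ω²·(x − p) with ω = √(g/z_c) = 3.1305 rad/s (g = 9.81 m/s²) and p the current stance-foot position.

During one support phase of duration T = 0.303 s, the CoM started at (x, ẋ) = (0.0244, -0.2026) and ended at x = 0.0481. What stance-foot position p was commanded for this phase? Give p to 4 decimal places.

ωT = 3.1305·0.303 = 0.948542; cosh(ωT) = 1.484623, sinh(ωT) = 1.097318
x(T) = p + (x₀−p)·cosh(ωT) + (ẋ₀/ω)·sinh(ωT) ⇒ p·(1 − cosh) = x(T) − x₀·cosh − (ẋ₀/ω)·sinh
numerator   = 0.0481 − (0.0244)·1.484623 − (-0.2026/3.1305)·1.097318 = 0.082892
denominator = 1 − 1.484623 = -0.484623
p = 0.082892 / -0.484623 = -0.1710

p = -0.1710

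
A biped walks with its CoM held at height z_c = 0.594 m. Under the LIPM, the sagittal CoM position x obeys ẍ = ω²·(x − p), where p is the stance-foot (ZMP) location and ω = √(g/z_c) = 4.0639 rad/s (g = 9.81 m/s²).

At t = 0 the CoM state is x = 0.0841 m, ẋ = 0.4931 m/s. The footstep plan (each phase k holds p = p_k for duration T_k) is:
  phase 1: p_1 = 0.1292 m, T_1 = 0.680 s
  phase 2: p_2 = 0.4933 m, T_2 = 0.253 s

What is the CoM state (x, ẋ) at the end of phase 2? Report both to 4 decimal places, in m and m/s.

x = 1.6070, ẋ = 5.0705

phase 1: p=0.1292, T=0.680, ωT=2.763452, cosh=7.958776, sinh=7.895702; start (x,ẋ)=(0.084100, 0.493100) → end (x,ẋ)=(0.728297, 2.477333)
phase 2: p=0.4933, T=0.253, ωT=1.028167, cosh=1.576799, sinh=1.219137; start (x,ẋ)=(0.728297, 2.477333) → end (x,ẋ)=(1.607023, 5.070538)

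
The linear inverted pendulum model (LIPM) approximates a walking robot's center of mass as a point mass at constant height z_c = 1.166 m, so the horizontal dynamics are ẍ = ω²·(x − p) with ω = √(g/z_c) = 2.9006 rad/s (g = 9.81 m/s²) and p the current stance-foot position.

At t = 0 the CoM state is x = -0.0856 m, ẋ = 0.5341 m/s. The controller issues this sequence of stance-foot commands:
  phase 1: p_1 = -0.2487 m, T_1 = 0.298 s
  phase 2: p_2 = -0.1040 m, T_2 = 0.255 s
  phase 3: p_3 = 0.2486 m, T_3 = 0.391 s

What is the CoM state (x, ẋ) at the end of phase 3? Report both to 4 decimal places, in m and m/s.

phase 1: p=-0.2487, T=0.298, ωT=0.864379, cosh=1.397422, sinh=0.976109; start (x,ẋ)=(-0.085600, 0.534100) → end (x,ẋ)=(0.158955, 1.208149)
phase 2: p=-0.1040, T=0.255, ωT=0.739653, cosh=1.286244, sinh=0.808964; start (x,ẋ)=(0.158955, 1.208149) → end (x,ẋ)=(0.571171, 2.170992)
phase 3: p=0.2486, T=0.391, ωT=1.134135, cosh=1.715091, sinh=1.393391; start (x,ẋ)=(0.571171, 2.170992) → end (x,ẋ)=(1.844741, 5.027176)

x = 1.8447, ẋ = 5.0272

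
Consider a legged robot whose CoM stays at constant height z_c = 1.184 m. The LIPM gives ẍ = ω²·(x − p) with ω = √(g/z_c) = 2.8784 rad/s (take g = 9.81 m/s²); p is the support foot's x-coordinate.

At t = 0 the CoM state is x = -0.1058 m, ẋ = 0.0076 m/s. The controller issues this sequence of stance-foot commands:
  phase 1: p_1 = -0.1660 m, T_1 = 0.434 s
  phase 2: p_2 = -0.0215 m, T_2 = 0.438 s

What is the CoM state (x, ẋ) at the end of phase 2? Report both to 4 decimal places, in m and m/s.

x = 0.0921, ẋ = 0.4313

phase 1: p=-0.1660, T=0.434, ωT=1.249226, cosh=1.887184, sinh=1.600457; start (x,ẋ)=(-0.105800, 0.007600) → end (x,ẋ)=(-0.048166, 0.291669)
phase 2: p=-0.0215, T=0.438, ωT=1.260739, cosh=1.905736, sinh=1.622292; start (x,ẋ)=(-0.048166, 0.291669) → end (x,ẋ)=(0.092070, 0.431326)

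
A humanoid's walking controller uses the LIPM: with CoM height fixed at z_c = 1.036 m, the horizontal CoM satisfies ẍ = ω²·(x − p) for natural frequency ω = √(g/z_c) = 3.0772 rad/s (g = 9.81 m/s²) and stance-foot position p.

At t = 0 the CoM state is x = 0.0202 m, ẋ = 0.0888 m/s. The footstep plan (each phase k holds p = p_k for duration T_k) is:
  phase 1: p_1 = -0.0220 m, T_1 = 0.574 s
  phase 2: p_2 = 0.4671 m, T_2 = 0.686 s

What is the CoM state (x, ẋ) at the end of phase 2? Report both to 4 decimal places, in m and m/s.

x = 0.1343, ẋ = -0.8425

phase 1: p=-0.0220, T=0.574, ωT=1.766313, cosh=3.010104, sinh=2.839142; start (x,ẋ)=(0.020200, 0.088800) → end (x,ẋ)=(0.186957, 0.635982)
phase 2: p=0.4671, T=0.686, ωT=2.110959, cosh=4.188639, sinh=4.067518; start (x,ẋ)=(0.186957, 0.635982) → end (x,ẋ)=(0.134337, -0.842533)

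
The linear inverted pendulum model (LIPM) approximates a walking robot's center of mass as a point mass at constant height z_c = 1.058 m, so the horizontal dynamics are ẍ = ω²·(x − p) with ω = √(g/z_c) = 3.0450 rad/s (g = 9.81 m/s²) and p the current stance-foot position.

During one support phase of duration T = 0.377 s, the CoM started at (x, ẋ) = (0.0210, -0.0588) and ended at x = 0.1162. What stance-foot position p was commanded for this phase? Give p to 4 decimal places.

p = -0.1459

ωT = 3.0450·0.377 = 1.147965; cosh(ωT) = 1.734527, sinh(ωT) = 1.417245
x(T) = p + (x₀−p)·cosh(ωT) + (ẋ₀/ω)·sinh(ωT) ⇒ p·(1 − cosh) = x(T) − x₀·cosh − (ẋ₀/ω)·sinh
numerator   = 0.1162 − (0.0210)·1.734527 − (-0.0588/3.0450)·1.417245 = 0.107142
denominator = 1 − 1.734527 = -0.734527
p = 0.107142 / -0.734527 = -0.1459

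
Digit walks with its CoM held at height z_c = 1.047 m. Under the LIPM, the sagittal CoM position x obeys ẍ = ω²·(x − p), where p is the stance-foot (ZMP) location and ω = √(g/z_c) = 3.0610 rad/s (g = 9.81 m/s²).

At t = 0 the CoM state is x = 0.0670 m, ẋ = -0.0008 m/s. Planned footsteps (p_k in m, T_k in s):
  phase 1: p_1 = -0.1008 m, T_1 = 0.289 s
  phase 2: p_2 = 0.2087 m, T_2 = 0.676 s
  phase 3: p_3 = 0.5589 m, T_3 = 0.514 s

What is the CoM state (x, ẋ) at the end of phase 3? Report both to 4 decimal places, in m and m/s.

phase 1: p=-0.1008, T=0.289, ωT=0.884629, cosh=1.417476, sinh=1.004609; start (x,ẋ)=(0.067000, -0.000800) → end (x,ẋ)=(0.136790, 0.514869)
phase 2: p=0.2087, T=0.676, ωT=2.069236, cosh=4.022527, sinh=3.896244; start (x,ẋ)=(0.136790, 0.514869) → end (x,ẋ)=(0.574800, 1.213447)
phase 3: p=0.5589, T=0.514, ωT=1.573354, cosh=2.515073, sinh=2.307724; start (x,ẋ)=(0.574800, 1.213447) → end (x,ẋ)=(1.513722, 3.164225)

x = 1.5137, ẋ = 3.1642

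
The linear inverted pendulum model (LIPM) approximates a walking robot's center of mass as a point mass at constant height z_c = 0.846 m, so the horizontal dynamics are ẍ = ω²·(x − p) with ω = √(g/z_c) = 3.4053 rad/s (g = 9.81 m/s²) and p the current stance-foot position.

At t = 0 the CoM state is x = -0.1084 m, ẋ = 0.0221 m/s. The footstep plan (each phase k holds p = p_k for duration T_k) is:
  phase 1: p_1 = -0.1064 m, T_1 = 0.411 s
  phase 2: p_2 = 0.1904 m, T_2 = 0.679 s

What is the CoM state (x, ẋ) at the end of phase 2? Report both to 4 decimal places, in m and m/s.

x = -1.2309, ẋ = -4.7390

phase 1: p=-0.1064, T=0.411, ωT=1.399578, cosh=2.150096, sinh=1.903395; start (x,ẋ)=(-0.108400, 0.022100) → end (x,ẋ)=(-0.098347, 0.034554)
phase 2: p=0.1904, T=0.679, ωT=2.312199, cosh=5.097821, sinh=4.998778; start (x,ẋ)=(-0.098347, 0.034554) → end (x,ẋ)=(-1.230860, -4.739007)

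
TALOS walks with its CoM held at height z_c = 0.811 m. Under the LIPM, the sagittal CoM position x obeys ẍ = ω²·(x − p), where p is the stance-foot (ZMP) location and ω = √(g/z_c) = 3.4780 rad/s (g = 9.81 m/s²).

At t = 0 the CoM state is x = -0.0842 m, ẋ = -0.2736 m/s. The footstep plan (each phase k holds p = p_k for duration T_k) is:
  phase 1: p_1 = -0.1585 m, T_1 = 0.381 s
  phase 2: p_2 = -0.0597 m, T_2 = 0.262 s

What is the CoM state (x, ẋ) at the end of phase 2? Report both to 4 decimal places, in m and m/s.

x = -0.2147, ẋ = -0.4578

phase 1: p=-0.1585, T=0.381, ωT=1.325118, cosh=2.014200, sinh=1.748429; start (x,ẋ)=(-0.084200, -0.273600) → end (x,ẋ)=(-0.146387, -0.099264)
phase 2: p=-0.0597, T=0.262, ωT=0.911236, cosh=1.444711, sinh=1.042684; start (x,ẋ)=(-0.146387, -0.099264) → end (x,ẋ)=(-0.214696, -0.457773)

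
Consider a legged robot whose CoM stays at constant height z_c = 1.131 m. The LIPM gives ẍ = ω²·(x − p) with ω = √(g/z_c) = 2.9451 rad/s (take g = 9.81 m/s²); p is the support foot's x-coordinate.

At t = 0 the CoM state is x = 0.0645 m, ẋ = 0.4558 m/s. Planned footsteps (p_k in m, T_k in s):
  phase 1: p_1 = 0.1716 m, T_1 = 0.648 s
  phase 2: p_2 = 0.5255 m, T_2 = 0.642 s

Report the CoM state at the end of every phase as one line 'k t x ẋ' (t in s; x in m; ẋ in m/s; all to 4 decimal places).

phase 1: p=0.1716, T=0.648, ωT=1.908425, cosh=3.445387, sinh=3.297073; start (x,ẋ)=(0.064500, 0.455800) → end (x,ẋ)=(0.312872, 0.530444)
phase 2: p=0.5255, T=0.642, ωT=1.890754, cosh=3.387660, sinh=3.236702; start (x,ẋ)=(0.312872, 0.530444) → end (x,ẋ)=(0.388154, -0.229891)

1 0.6480 0.3129 0.5304
2 1.2900 0.3882 -0.2299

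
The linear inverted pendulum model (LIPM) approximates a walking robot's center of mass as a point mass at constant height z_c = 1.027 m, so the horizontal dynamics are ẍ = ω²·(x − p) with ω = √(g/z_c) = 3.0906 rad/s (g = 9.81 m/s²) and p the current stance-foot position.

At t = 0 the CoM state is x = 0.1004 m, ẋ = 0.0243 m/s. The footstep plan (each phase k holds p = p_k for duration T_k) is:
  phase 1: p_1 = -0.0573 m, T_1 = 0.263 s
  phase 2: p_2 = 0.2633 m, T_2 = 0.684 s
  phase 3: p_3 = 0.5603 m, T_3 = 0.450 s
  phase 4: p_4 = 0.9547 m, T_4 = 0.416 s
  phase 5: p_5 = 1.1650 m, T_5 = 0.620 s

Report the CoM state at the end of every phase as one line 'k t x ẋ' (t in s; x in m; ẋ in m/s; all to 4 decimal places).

phase 1: p=-0.0573, T=0.263, ωT=0.812828, cosh=1.348938, sinh=0.905336; start (x,ẋ)=(0.100400, 0.024300) → end (x,ẋ)=(0.162546, 0.474029)
phase 2: p=0.2633, T=0.684, ωT=2.113970, cosh=4.200906, sinh=4.080149; start (x,ẋ)=(0.162546, 0.474029) → end (x,ẋ)=(0.465844, 0.720828)
phase 3: p=0.5603, T=0.450, ωT=1.390770, cosh=2.133413, sinh=1.884530; start (x,ẋ)=(0.465844, 0.720828) → end (x,ẋ)=(0.798320, 0.987681)
phase 4: p=0.9547, T=0.416, ωT=1.285690, cosh=1.946811, sinh=1.670351; start (x,ẋ)=(0.798320, 0.987681) → end (x,ẋ)=(1.184061, 1.115533)
phase 5: p=1.1650, T=0.620, ωT=1.916172, cosh=3.471034, sinh=3.323864; start (x,ẋ)=(1.184061, 1.115533) → end (x,ẋ)=(2.430889, 4.067858)

1 0.2630 0.1625 0.4740
2 0.9470 0.4658 0.7208
3 1.3970 0.7983 0.9877
4 1.8130 1.1841 1.1155
5 2.4330 2.4309 4.0679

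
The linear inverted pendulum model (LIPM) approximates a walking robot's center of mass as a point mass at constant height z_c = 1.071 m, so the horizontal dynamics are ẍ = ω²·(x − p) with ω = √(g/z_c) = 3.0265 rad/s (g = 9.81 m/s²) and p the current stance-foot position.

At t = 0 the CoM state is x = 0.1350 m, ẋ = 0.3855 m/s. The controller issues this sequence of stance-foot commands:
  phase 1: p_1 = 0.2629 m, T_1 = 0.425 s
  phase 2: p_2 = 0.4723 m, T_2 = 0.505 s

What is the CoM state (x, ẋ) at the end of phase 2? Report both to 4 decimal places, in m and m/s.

x = -0.0452, ẋ = -1.3824

phase 1: p=0.2629, T=0.425, ωT=1.286262, cosh=1.947768, sinh=1.671466; start (x,ẋ)=(0.135000, 0.385500) → end (x,ẋ)=(0.226683, 0.103858)
phase 2: p=0.4723, T=0.505, ωT=1.528382, cosh=2.413800, sinh=2.196913; start (x,ẋ)=(0.226683, 0.103858) → end (x,ẋ)=(-0.045180, -1.382404)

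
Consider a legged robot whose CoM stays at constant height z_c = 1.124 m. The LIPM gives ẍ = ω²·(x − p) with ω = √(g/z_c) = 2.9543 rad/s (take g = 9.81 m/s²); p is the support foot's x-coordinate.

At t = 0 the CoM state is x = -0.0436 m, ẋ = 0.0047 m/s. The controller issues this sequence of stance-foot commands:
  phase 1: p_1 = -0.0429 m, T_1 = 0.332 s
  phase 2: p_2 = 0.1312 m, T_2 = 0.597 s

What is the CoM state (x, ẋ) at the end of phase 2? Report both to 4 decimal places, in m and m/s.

x = -0.3847, ẋ = -1.4356

phase 1: p=-0.0429, T=0.332, ωT=0.980828, cosh=1.520831, sinh=1.145831; start (x,ẋ)=(-0.043600, 0.004700) → end (x,ẋ)=(-0.042142, 0.004778)
phase 2: p=0.1312, T=0.597, ωT=1.763717, cosh=3.002745, sinh=2.831338; start (x,ẋ)=(-0.042142, 0.004778) → end (x,ẋ)=(-0.384721, -1.435590)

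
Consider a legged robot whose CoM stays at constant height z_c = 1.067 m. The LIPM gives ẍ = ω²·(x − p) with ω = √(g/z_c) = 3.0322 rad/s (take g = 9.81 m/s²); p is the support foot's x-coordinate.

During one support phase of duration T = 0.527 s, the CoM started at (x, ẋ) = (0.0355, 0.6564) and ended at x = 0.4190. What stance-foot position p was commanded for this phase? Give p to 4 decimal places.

p = 0.1179

ωT = 3.0322·0.527 = 1.597969; cosh(ωT) = 2.572646, sinh(ωT) = 2.370339
x(T) = p + (x₀−p)·cosh(ωT) + (ẋ₀/ω)·sinh(ωT) ⇒ p·(1 − cosh) = x(T) − x₀·cosh − (ẋ₀/ω)·sinh
numerator   = 0.4190 − (0.0355)·2.572646 − (0.6564/3.0322)·2.370339 = -0.185452
denominator = 1 − 2.572646 = -1.572646
p = -0.185452 / -1.572646 = 0.1179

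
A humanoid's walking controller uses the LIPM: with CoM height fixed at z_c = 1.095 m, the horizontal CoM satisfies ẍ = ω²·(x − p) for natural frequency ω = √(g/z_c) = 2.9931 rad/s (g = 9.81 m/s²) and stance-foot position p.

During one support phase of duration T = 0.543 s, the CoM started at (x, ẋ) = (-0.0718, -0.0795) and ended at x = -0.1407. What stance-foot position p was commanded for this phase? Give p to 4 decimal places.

p = -0.0693

ωT = 2.9931·0.543 = 1.625253; cosh(ωT) = 2.638284, sinh(ωT) = 2.441422
x(T) = p + (x₀−p)·cosh(ωT) + (ẋ₀/ω)·sinh(ωT) ⇒ p·(1 − cosh) = x(T) − x₀·cosh − (ẋ₀/ω)·sinh
numerator   = -0.1407 − (-0.0718)·2.638284 − (-0.0795/2.9931)·2.441422 = 0.113576
denominator = 1 − 2.638284 = -1.638284
p = 0.113576 / -1.638284 = -0.0693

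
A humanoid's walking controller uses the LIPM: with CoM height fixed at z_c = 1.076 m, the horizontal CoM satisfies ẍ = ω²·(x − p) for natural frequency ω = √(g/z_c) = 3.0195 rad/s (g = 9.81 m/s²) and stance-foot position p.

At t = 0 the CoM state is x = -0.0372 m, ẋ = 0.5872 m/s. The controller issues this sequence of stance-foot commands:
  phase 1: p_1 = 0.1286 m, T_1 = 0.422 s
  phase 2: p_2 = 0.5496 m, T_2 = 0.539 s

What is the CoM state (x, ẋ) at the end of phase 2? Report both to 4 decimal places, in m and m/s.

phase 1: p=0.1286, T=0.422, ωT=1.274229, cosh=1.927795, sinh=1.648148; start (x,ẋ)=(-0.037200, 0.587200) → end (x,ẋ)=(0.129486, 0.306884)
phase 2: p=0.5496, T=0.539, ωT=1.627511, cosh=2.643801, sinh=2.447383; start (x,ẋ)=(0.129486, 0.306884) → end (x,ẋ)=(-0.312361, -2.293252)

x = -0.3124, ẋ = -2.2933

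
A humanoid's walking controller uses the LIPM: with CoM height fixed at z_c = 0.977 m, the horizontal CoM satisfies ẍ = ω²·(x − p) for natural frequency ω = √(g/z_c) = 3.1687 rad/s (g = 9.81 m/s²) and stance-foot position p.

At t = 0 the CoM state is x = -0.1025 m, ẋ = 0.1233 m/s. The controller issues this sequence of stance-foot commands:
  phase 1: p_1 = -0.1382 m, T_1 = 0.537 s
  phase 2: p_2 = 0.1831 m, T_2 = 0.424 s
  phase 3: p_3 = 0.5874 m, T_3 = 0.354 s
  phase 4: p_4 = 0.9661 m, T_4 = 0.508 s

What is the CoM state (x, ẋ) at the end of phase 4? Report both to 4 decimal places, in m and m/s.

phase 1: p=-0.1382, T=0.537, ωT=1.701592, cosh=2.832531, sinh=2.650138; start (x,ẋ)=(-0.102500, 0.123300) → end (x,ẋ)=(0.066043, 0.649041)
phase 2: p=0.1831, T=0.424, ωT=1.343529, cosh=2.046734, sinh=1.785810; start (x,ẋ)=(0.066043, 0.649041) → end (x,ẋ)=(0.309301, 0.666026)
phase 3: p=0.5874, T=0.354, ωT=1.121720, cosh=1.697924, sinh=1.372205; start (x,ẋ)=(0.309301, 0.666026) → end (x,ẋ)=(0.403632, -0.078341)
phase 4: p=0.9661, T=0.508, ωT=1.609700, cosh=2.600628, sinh=2.400680; start (x,ẋ)=(0.403632, -0.078341) → end (x,ẋ)=(-0.556024, -4.482452)

x = -0.5560, ẋ = -4.4825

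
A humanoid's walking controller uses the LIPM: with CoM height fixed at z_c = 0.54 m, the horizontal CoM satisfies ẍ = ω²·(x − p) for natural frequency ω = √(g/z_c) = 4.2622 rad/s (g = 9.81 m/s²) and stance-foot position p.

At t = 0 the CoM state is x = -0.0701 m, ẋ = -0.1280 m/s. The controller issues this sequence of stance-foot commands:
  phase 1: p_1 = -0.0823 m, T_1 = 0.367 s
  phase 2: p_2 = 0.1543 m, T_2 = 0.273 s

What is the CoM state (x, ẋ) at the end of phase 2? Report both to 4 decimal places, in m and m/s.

phase 1: p=-0.0823, T=0.367, ωT=1.564227, cosh=2.494115, sinh=2.284866; start (x,ẋ)=(-0.070100, -0.128000) → end (x,ẋ)=(-0.120490, -0.200436)
phase 2: p=0.1543, T=0.273, ωT=1.163581, cosh=1.756871, sinh=1.444505; start (x,ẋ)=(-0.120490, -0.200436) → end (x,ẋ)=(-0.396400, -2.043957)

x = -0.3964, ẋ = -2.0440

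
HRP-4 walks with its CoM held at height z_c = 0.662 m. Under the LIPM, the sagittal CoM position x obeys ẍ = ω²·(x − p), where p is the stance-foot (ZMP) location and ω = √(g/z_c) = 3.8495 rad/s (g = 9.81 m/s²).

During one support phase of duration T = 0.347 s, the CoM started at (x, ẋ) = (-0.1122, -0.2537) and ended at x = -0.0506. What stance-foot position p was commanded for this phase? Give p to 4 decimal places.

p = -0.2848

ωT = 3.8495·0.347 = 1.335776; cosh(ωT) = 2.032951, sinh(ωT) = 1.769997
x(T) = p + (x₀−p)·cosh(ωT) + (ẋ₀/ω)·sinh(ωT) ⇒ p·(1 − cosh) = x(T) − x₀·cosh − (ẋ₀/ω)·sinh
numerator   = -0.0506 − (-0.1122)·2.032951 − (-0.2537/3.8495)·1.769997 = 0.294148
denominator = 1 − 2.032951 = -1.032951
p = 0.294148 / -1.032951 = -0.2848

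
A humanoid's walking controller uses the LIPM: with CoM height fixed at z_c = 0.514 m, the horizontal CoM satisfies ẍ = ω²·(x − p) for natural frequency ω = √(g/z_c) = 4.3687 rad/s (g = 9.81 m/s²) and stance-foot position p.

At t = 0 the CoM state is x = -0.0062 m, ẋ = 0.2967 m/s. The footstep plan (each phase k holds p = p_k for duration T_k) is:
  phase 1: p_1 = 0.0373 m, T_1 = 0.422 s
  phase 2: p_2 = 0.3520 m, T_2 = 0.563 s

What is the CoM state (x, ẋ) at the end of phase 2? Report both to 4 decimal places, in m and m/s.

phase 1: p=0.0373, T=0.422, ωT=1.843591, cosh=3.238720, sinh=3.080472; start (x,ẋ)=(-0.006200, 0.296700) → end (x,ẋ)=(0.105626, 0.375520)
phase 2: p=0.3520, T=0.563, ωT=2.459578, cosh=5.892673, sinh=5.807202; start (x,ẋ)=(0.105626, 0.375520) → end (x,ẋ)=(-0.600633, -4.037678)

x = -0.6006, ẋ = -4.0377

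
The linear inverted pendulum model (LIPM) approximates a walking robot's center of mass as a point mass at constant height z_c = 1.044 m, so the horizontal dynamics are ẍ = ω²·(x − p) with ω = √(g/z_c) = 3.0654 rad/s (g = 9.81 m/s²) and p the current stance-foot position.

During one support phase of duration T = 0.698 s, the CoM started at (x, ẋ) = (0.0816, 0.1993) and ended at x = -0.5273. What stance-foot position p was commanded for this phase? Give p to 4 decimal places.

p = 0.3481

ωT = 3.0654·0.698 = 2.139649; cosh(ωT) = 4.307076, sinh(ωT) = 4.189380
x(T) = p + (x₀−p)·cosh(ωT) + (ẋ₀/ω)·sinh(ωT) ⇒ p·(1 − cosh) = x(T) − x₀·cosh − (ẋ₀/ω)·sinh
numerator   = -0.5273 − (0.0816)·4.307076 − (0.1993/3.0654)·4.189380 = -1.151134
denominator = 1 − 4.307076 = -3.307076
p = -1.151134 / -3.307076 = 0.3481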